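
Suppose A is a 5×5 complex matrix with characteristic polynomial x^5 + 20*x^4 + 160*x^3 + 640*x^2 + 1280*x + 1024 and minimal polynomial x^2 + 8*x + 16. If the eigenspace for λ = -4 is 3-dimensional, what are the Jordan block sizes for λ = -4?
Block sizes for λ = -4: [2, 2, 1]

Step 1 — from the characteristic polynomial, algebraic multiplicity of λ = -4 is 5. From dim ker(A − (-4)·I) = 3, there are exactly 3 Jordan blocks for λ = -4.
Step 2 — from the minimal polynomial, the factor (x + 4)^2 tells us the largest block for λ = -4 has size 2.
Step 3 — with total size 5, 3 blocks, and largest block 2, the block sizes (in nonincreasing order) are [2, 2, 1].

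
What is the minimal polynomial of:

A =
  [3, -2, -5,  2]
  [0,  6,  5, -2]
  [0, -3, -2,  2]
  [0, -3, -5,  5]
x^3 - 9*x^2 + 27*x - 27

The characteristic polynomial is χ_A(x) = (x - 3)^4, so the eigenvalues are known. The minimal polynomial is
  m_A(x) = Π_λ (x − λ)^{k_λ}
where k_λ is the size of the *largest* Jordan block for λ (equivalently, the smallest k with (A − λI)^k v = 0 for every generalised eigenvector v of λ).

  λ = 3: largest Jordan block has size 3, contributing (x − 3)^3

So m_A(x) = (x - 3)^3 = x^3 - 9*x^2 + 27*x - 27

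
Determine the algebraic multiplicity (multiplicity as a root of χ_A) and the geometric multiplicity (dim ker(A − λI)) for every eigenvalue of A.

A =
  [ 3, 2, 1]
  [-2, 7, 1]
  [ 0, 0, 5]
λ = 5: alg = 3, geom = 2

Step 1 — factor the characteristic polynomial to read off the algebraic multiplicities:
  χ_A(x) = (x - 5)^3

Step 2 — compute geometric multiplicities via the rank-nullity identity g(λ) = n − rank(A − λI):
  rank(A − (5)·I) = 1, so dim ker(A − (5)·I) = n − 1 = 2

Summary:
  λ = 5: algebraic multiplicity = 3, geometric multiplicity = 2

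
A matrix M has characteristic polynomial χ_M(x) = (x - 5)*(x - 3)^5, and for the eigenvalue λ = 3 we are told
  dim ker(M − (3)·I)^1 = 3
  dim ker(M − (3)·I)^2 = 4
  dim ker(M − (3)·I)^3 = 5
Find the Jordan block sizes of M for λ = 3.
Block sizes for λ = 3: [3, 1, 1]

From the dimensions of kernels of powers, the number of Jordan blocks of size at least j is d_j − d_{j−1} where d_j = dim ker(N^j) (with d_0 = 0). Computing the differences gives [3, 1, 1].
The number of blocks of size exactly k is (#blocks of size ≥ k) − (#blocks of size ≥ k + 1), so the partition is: 2 block(s) of size 1, 1 block(s) of size 3.
In nonincreasing order the block sizes are [3, 1, 1].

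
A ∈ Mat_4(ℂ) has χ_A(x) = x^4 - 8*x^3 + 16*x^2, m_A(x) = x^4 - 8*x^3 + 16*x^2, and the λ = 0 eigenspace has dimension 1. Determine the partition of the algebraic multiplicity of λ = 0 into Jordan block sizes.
Block sizes for λ = 0: [2]

Step 1 — from the characteristic polynomial, algebraic multiplicity of λ = 0 is 2. From dim ker(A − (0)·I) = 1, there are exactly 1 Jordan blocks for λ = 0.
Step 2 — from the minimal polynomial, the factor (x − 0)^2 tells us the largest block for λ = 0 has size 2.
Step 3 — with total size 2, 1 blocks, and largest block 2, the block sizes (in nonincreasing order) are [2].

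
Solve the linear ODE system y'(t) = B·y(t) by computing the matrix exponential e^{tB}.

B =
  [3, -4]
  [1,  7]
e^{tB} =
  [-2*t*exp(5*t) + exp(5*t), -4*t*exp(5*t)]
  [t*exp(5*t), 2*t*exp(5*t) + exp(5*t)]

Strategy: write B = P · J · P⁻¹ where J is a Jordan canonical form, so e^{tB} = P · e^{tJ} · P⁻¹, and e^{tJ} can be computed block-by-block.

B has Jordan form
J =
  [5, 1]
  [0, 5]
(up to reordering of blocks).

Per-block formulas:
  For a 2×2 Jordan block J_2(5): exp(t · J_2(5)) = e^(5t)·(I + t·N), where N is the 2×2 nilpotent shift.

After assembling e^{tJ} and conjugating by P, we get:

e^{tB} =
  [-2*t*exp(5*t) + exp(5*t), -4*t*exp(5*t)]
  [t*exp(5*t), 2*t*exp(5*t) + exp(5*t)]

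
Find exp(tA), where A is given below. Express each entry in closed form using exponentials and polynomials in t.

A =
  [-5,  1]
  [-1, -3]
e^{tA} =
  [-t*exp(-4*t) + exp(-4*t), t*exp(-4*t)]
  [-t*exp(-4*t), t*exp(-4*t) + exp(-4*t)]

Strategy: write A = P · J · P⁻¹ where J is a Jordan canonical form, so e^{tA} = P · e^{tJ} · P⁻¹, and e^{tJ} can be computed block-by-block.

A has Jordan form
J =
  [-4,  1]
  [ 0, -4]
(up to reordering of blocks).

Per-block formulas:
  For a 2×2 Jordan block J_2(-4): exp(t · J_2(-4)) = e^(-4t)·(I + t·N), where N is the 2×2 nilpotent shift.

After assembling e^{tJ} and conjugating by P, we get:

e^{tA} =
  [-t*exp(-4*t) + exp(-4*t), t*exp(-4*t)]
  [-t*exp(-4*t), t*exp(-4*t) + exp(-4*t)]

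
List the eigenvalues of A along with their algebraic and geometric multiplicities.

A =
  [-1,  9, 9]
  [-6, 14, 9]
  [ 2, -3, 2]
λ = 5: alg = 3, geom = 2

Step 1 — factor the characteristic polynomial to read off the algebraic multiplicities:
  χ_A(x) = (x - 5)^3

Step 2 — compute geometric multiplicities via the rank-nullity identity g(λ) = n − rank(A − λI):
  rank(A − (5)·I) = 1, so dim ker(A − (5)·I) = n − 1 = 2

Summary:
  λ = 5: algebraic multiplicity = 3, geometric multiplicity = 2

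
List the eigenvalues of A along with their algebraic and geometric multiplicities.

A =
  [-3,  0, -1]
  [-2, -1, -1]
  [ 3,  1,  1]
λ = -1: alg = 3, geom = 1

Step 1 — factor the characteristic polynomial to read off the algebraic multiplicities:
  χ_A(x) = (x + 1)^3

Step 2 — compute geometric multiplicities via the rank-nullity identity g(λ) = n − rank(A − λI):
  rank(A − (-1)·I) = 2, so dim ker(A − (-1)·I) = n − 2 = 1

Summary:
  λ = -1: algebraic multiplicity = 3, geometric multiplicity = 1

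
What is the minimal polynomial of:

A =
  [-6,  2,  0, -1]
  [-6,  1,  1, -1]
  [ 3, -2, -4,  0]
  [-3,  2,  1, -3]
x^3 + 9*x^2 + 27*x + 27

The characteristic polynomial is χ_A(x) = (x + 3)^4, so the eigenvalues are known. The minimal polynomial is
  m_A(x) = Π_λ (x − λ)^{k_λ}
where k_λ is the size of the *largest* Jordan block for λ (equivalently, the smallest k with (A − λI)^k v = 0 for every generalised eigenvector v of λ).

  λ = -3: largest Jordan block has size 3, contributing (x + 3)^3

So m_A(x) = (x + 3)^3 = x^3 + 9*x^2 + 27*x + 27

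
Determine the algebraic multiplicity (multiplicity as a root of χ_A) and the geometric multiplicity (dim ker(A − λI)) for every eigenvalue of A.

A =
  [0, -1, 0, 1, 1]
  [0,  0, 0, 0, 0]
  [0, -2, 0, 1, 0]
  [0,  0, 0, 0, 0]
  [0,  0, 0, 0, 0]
λ = 0: alg = 5, geom = 3

Step 1 — factor the characteristic polynomial to read off the algebraic multiplicities:
  χ_A(x) = x^5

Step 2 — compute geometric multiplicities via the rank-nullity identity g(λ) = n − rank(A − λI):
  rank(A − (0)·I) = 2, so dim ker(A − (0)·I) = n − 2 = 3

Summary:
  λ = 0: algebraic multiplicity = 5, geometric multiplicity = 3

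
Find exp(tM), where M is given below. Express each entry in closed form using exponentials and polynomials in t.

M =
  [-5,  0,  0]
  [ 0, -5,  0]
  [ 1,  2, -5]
e^{tM} =
  [exp(-5*t), 0, 0]
  [0, exp(-5*t), 0]
  [t*exp(-5*t), 2*t*exp(-5*t), exp(-5*t)]

Strategy: write M = P · J · P⁻¹ where J is a Jordan canonical form, so e^{tM} = P · e^{tJ} · P⁻¹, and e^{tJ} can be computed block-by-block.

M has Jordan form
J =
  [-5,  1,  0]
  [ 0, -5,  0]
  [ 0,  0, -5]
(up to reordering of blocks).

Per-block formulas:
  For a 1×1 block at λ = -5: exp(t · [-5]) = [e^(-5t)].
  For a 2×2 Jordan block J_2(-5): exp(t · J_2(-5)) = e^(-5t)·(I + t·N), where N is the 2×2 nilpotent shift.

After assembling e^{tJ} and conjugating by P, we get:

e^{tM} =
  [exp(-5*t), 0, 0]
  [0, exp(-5*t), 0]
  [t*exp(-5*t), 2*t*exp(-5*t), exp(-5*t)]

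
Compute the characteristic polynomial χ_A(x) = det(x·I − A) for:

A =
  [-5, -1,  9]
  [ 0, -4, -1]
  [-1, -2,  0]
x^3 + 9*x^2 + 27*x + 27

Expanding det(x·I − A) (e.g. by cofactor expansion or by noting that A is similar to its Jordan form J, which has the same characteristic polynomial as A) gives
  χ_A(x) = x^3 + 9*x^2 + 27*x + 27
which factors as (x + 3)^3. The eigenvalues (with algebraic multiplicities) are λ = -3 with multiplicity 3.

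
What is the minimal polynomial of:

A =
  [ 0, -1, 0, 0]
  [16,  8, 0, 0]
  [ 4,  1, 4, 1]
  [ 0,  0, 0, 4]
x^2 - 8*x + 16

The characteristic polynomial is χ_A(x) = (x - 4)^4, so the eigenvalues are known. The minimal polynomial is
  m_A(x) = Π_λ (x − λ)^{k_λ}
where k_λ is the size of the *largest* Jordan block for λ (equivalently, the smallest k with (A − λI)^k v = 0 for every generalised eigenvector v of λ).

  λ = 4: largest Jordan block has size 2, contributing (x − 4)^2

So m_A(x) = (x - 4)^2 = x^2 - 8*x + 16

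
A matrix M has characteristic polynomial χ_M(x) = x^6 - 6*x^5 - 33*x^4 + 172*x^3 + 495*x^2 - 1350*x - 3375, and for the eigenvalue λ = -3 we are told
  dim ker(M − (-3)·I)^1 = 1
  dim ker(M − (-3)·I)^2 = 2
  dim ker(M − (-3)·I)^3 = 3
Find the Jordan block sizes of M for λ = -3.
Block sizes for λ = -3: [3]

From the dimensions of kernels of powers, the number of Jordan blocks of size at least j is d_j − d_{j−1} where d_j = dim ker(N^j) (with d_0 = 0). Computing the differences gives [1, 1, 1].
The number of blocks of size exactly k is (#blocks of size ≥ k) − (#blocks of size ≥ k + 1), so the partition is: 1 block(s) of size 3.
In nonincreasing order the block sizes are [3].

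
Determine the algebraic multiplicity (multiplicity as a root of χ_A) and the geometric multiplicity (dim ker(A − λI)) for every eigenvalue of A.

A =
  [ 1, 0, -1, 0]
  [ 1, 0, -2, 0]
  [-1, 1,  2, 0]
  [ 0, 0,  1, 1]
λ = 1: alg = 4, geom = 2

Step 1 — factor the characteristic polynomial to read off the algebraic multiplicities:
  χ_A(x) = (x - 1)^4

Step 2 — compute geometric multiplicities via the rank-nullity identity g(λ) = n − rank(A − λI):
  rank(A − (1)·I) = 2, so dim ker(A − (1)·I) = n − 2 = 2

Summary:
  λ = 1: algebraic multiplicity = 4, geometric multiplicity = 2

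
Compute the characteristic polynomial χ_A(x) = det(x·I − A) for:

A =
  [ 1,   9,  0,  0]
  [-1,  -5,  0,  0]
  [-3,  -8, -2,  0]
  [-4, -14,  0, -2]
x^4 + 8*x^3 + 24*x^2 + 32*x + 16

Expanding det(x·I − A) (e.g. by cofactor expansion or by noting that A is similar to its Jordan form J, which has the same characteristic polynomial as A) gives
  χ_A(x) = x^4 + 8*x^3 + 24*x^2 + 32*x + 16
which factors as (x + 2)^4. The eigenvalues (with algebraic multiplicities) are λ = -2 with multiplicity 4.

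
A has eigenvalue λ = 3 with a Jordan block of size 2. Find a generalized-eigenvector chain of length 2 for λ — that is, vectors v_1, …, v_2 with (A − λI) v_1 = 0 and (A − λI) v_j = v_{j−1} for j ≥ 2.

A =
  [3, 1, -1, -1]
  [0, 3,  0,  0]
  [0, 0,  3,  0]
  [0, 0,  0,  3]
A Jordan chain for λ = 3 of length 2:
v_1 = (1, 0, 0, 0)ᵀ
v_2 = (0, 1, 0, 0)ᵀ

Let N = A − (3)·I. We want v_2 with N^2 v_2 = 0 but N^1 v_2 ≠ 0; then v_{j-1} := N · v_j for j = 2, …, 2.

Pick v_2 = (0, 1, 0, 0)ᵀ.
Then v_1 = N · v_2 = (1, 0, 0, 0)ᵀ.

Sanity check: (A − (3)·I) v_1 = (0, 0, 0, 0)ᵀ = 0. ✓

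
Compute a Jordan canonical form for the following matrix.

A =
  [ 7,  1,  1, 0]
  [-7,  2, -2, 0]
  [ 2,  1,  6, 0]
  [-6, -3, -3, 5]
J_3(5) ⊕ J_1(5)

The characteristic polynomial is
  det(x·I − A) = x^4 - 20*x^3 + 150*x^2 - 500*x + 625 = (x - 5)^4

Eigenvalues and multiplicities (the geometric multiplicity of λ is n − rank(A − λI), which equals the number of Jordan blocks for λ):
  λ = 5: algebraic multiplicity = 4, geometric multiplicity = 2

Determining the block sizes for each eigenvalue:
  λ = 5: with am = 4 and gm = 2, the partition is not yet determined (e.g. several partitions of 4 into 2 parts exist). Let N = A − (5)·I. Computing rank(N^1) = 2, rank(N^2) = 1, rank(N^3) = 0; the number of blocks of size ≥ j is rank(N^{j−1}) − rank(N^j), giving [2, 1, 1]. So we have 1 block(s) of size 3, 1 block(s) of size 1 → block sizes [3, 1]

Assembling the blocks gives a Jordan form
J =
  [5, 1, 0, 0]
  [0, 5, 1, 0]
  [0, 0, 5, 0]
  [0, 0, 0, 5]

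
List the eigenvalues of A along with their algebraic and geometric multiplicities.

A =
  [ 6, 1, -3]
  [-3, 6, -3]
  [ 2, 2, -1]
λ = 3: alg = 2, geom = 1; λ = 5: alg = 1, geom = 1

Step 1 — factor the characteristic polynomial to read off the algebraic multiplicities:
  χ_A(x) = (x - 5)*(x - 3)^2

Step 2 — compute geometric multiplicities via the rank-nullity identity g(λ) = n − rank(A − λI):
  rank(A − (3)·I) = 2, so dim ker(A − (3)·I) = n − 2 = 1
  rank(A − (5)·I) = 2, so dim ker(A − (5)·I) = n − 2 = 1

Summary:
  λ = 3: algebraic multiplicity = 2, geometric multiplicity = 1
  λ = 5: algebraic multiplicity = 1, geometric multiplicity = 1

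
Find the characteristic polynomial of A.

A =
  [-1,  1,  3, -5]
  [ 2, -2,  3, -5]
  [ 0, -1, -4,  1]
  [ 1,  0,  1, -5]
x^4 + 12*x^3 + 54*x^2 + 108*x + 81

Expanding det(x·I − A) (e.g. by cofactor expansion or by noting that A is similar to its Jordan form J, which has the same characteristic polynomial as A) gives
  χ_A(x) = x^4 + 12*x^3 + 54*x^2 + 108*x + 81
which factors as (x + 3)^4. The eigenvalues (with algebraic multiplicities) are λ = -3 with multiplicity 4.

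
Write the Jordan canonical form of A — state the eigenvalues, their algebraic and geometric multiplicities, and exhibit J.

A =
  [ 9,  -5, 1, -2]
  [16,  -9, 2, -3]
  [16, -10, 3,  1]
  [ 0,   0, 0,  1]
J_2(1) ⊕ J_2(1)

The characteristic polynomial is
  det(x·I − A) = x^4 - 4*x^3 + 6*x^2 - 4*x + 1 = (x - 1)^4

Eigenvalues and multiplicities (the geometric multiplicity of λ is n − rank(A − λI), which equals the number of Jordan blocks for λ):
  λ = 1: algebraic multiplicity = 4, geometric multiplicity = 2

Determining the block sizes for each eigenvalue:
  λ = 1: with am = 4 and gm = 2, the partition is not yet determined (e.g. several partitions of 4 into 2 parts exist). Let N = A − (1)·I. Computing rank(N^1) = 2, rank(N^2) = 0; the number of blocks of size ≥ j is rank(N^{j−1}) − rank(N^j), giving [2, 2]. So we have 2 block(s) of size 2 → block sizes [2, 2]

Assembling the blocks gives a Jordan form
J =
  [1, 1, 0, 0]
  [0, 1, 0, 0]
  [0, 0, 1, 1]
  [0, 0, 0, 1]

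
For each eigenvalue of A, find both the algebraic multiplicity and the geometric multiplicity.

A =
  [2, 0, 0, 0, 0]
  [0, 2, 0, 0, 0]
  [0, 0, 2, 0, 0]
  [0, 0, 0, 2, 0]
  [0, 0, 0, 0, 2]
λ = 2: alg = 5, geom = 5

Step 1 — factor the characteristic polynomial to read off the algebraic multiplicities:
  χ_A(x) = (x - 2)^5

Step 2 — compute geometric multiplicities via the rank-nullity identity g(λ) = n − rank(A − λI):
  rank(A − (2)·I) = 0, so dim ker(A − (2)·I) = n − 0 = 5

Summary:
  λ = 2: algebraic multiplicity = 5, geometric multiplicity = 5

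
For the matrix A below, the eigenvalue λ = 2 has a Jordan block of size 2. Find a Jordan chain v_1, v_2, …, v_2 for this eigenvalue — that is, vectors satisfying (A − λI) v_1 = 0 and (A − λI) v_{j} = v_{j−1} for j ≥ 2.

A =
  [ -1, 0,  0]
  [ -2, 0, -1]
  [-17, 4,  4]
A Jordan chain for λ = 2 of length 2:
v_1 = (0, -2, 4)ᵀ
v_2 = (0, 1, 0)ᵀ

Let N = A − (2)·I. We want v_2 with N^2 v_2 = 0 but N^1 v_2 ≠ 0; then v_{j-1} := N · v_j for j = 2, …, 2.

Pick v_2 = (0, 1, 0)ᵀ.
Then v_1 = N · v_2 = (0, -2, 4)ᵀ.

Sanity check: (A − (2)·I) v_1 = (0, 0, 0)ᵀ = 0. ✓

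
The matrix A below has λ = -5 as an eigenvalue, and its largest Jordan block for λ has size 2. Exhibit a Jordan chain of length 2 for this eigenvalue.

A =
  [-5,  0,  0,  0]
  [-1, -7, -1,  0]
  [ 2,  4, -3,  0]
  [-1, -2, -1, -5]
A Jordan chain for λ = -5 of length 2:
v_1 = (0, -1, 2, -1)ᵀ
v_2 = (1, 0, 0, 0)ᵀ

Let N = A − (-5)·I. We want v_2 with N^2 v_2 = 0 but N^1 v_2 ≠ 0; then v_{j-1} := N · v_j for j = 2, …, 2.

Pick v_2 = (1, 0, 0, 0)ᵀ.
Then v_1 = N · v_2 = (0, -1, 2, -1)ᵀ.

Sanity check: (A − (-5)·I) v_1 = (0, 0, 0, 0)ᵀ = 0. ✓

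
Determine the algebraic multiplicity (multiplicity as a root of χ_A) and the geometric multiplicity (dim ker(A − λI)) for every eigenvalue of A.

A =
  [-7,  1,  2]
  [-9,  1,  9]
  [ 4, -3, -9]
λ = -5: alg = 3, geom = 1

Step 1 — factor the characteristic polynomial to read off the algebraic multiplicities:
  χ_A(x) = (x + 5)^3

Step 2 — compute geometric multiplicities via the rank-nullity identity g(λ) = n − rank(A − λI):
  rank(A − (-5)·I) = 2, so dim ker(A − (-5)·I) = n − 2 = 1

Summary:
  λ = -5: algebraic multiplicity = 3, geometric multiplicity = 1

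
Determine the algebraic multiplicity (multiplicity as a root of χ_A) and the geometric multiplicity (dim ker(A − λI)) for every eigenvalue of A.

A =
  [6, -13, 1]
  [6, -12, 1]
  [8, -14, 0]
λ = -2: alg = 3, geom = 1

Step 1 — factor the characteristic polynomial to read off the algebraic multiplicities:
  χ_A(x) = (x + 2)^3

Step 2 — compute geometric multiplicities via the rank-nullity identity g(λ) = n − rank(A − λI):
  rank(A − (-2)·I) = 2, so dim ker(A − (-2)·I) = n − 2 = 1

Summary:
  λ = -2: algebraic multiplicity = 3, geometric multiplicity = 1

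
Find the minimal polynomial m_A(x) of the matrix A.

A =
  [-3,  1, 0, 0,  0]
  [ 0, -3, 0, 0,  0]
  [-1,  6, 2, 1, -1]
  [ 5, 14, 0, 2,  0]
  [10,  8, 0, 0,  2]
x^4 + 2*x^3 - 11*x^2 - 12*x + 36

The characteristic polynomial is χ_A(x) = (x - 2)^3*(x + 3)^2, so the eigenvalues are known. The minimal polynomial is
  m_A(x) = Π_λ (x − λ)^{k_λ}
where k_λ is the size of the *largest* Jordan block for λ (equivalently, the smallest k with (A − λI)^k v = 0 for every generalised eigenvector v of λ).

  λ = -3: largest Jordan block has size 2, contributing (x + 3)^2
  λ = 2: largest Jordan block has size 2, contributing (x − 2)^2

So m_A(x) = (x - 2)^2*(x + 3)^2 = x^4 + 2*x^3 - 11*x^2 - 12*x + 36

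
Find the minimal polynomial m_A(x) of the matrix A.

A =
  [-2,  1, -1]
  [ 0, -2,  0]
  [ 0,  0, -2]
x^2 + 4*x + 4

The characteristic polynomial is χ_A(x) = (x + 2)^3, so the eigenvalues are known. The minimal polynomial is
  m_A(x) = Π_λ (x − λ)^{k_λ}
where k_λ is the size of the *largest* Jordan block for λ (equivalently, the smallest k with (A − λI)^k v = 0 for every generalised eigenvector v of λ).

  λ = -2: largest Jordan block has size 2, contributing (x + 2)^2

So m_A(x) = (x + 2)^2 = x^2 + 4*x + 4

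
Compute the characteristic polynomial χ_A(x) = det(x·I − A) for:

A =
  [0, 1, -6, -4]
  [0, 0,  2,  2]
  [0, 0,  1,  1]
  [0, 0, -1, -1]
x^4

Expanding det(x·I − A) (e.g. by cofactor expansion or by noting that A is similar to its Jordan form J, which has the same characteristic polynomial as A) gives
  χ_A(x) = x^4
which factors as x^4. The eigenvalues (with algebraic multiplicities) are λ = 0 with multiplicity 4.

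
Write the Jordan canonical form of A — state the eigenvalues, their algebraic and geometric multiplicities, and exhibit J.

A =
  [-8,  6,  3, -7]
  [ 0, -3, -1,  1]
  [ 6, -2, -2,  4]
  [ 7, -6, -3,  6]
J_1(-4) ⊕ J_3(-1)

The characteristic polynomial is
  det(x·I − A) = x^4 + 7*x^3 + 15*x^2 + 13*x + 4 = (x + 1)^3*(x + 4)

Eigenvalues and multiplicities (the geometric multiplicity of λ is n − rank(A − λI), which equals the number of Jordan blocks for λ):
  λ = -4: algebraic multiplicity = 1, geometric multiplicity = 1
  λ = -1: algebraic multiplicity = 3, geometric multiplicity = 1

Determining the block sizes for each eigenvalue:
  λ = -4: one block (gm = 1), so the single block has size am = 1 → block sizes [1]
  λ = -1: one block (gm = 1), so the single block has size am = 3 → block sizes [3]

Assembling the blocks gives a Jordan form
J =
  [-4,  0,  0,  0]
  [ 0, -1,  1,  0]
  [ 0,  0, -1,  1]
  [ 0,  0,  0, -1]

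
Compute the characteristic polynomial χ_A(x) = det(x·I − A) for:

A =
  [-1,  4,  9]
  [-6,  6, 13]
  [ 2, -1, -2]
x^3 - 3*x^2 + 3*x - 1

Expanding det(x·I − A) (e.g. by cofactor expansion or by noting that A is similar to its Jordan form J, which has the same characteristic polynomial as A) gives
  χ_A(x) = x^3 - 3*x^2 + 3*x - 1
which factors as (x - 1)^3. The eigenvalues (with algebraic multiplicities) are λ = 1 with multiplicity 3.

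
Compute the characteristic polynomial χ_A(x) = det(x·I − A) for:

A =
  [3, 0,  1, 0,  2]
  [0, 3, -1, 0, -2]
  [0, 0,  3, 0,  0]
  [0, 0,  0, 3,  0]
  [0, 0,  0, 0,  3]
x^5 - 15*x^4 + 90*x^3 - 270*x^2 + 405*x - 243

Expanding det(x·I − A) (e.g. by cofactor expansion or by noting that A is similar to its Jordan form J, which has the same characteristic polynomial as A) gives
  χ_A(x) = x^5 - 15*x^4 + 90*x^3 - 270*x^2 + 405*x - 243
which factors as (x - 3)^5. The eigenvalues (with algebraic multiplicities) are λ = 3 with multiplicity 5.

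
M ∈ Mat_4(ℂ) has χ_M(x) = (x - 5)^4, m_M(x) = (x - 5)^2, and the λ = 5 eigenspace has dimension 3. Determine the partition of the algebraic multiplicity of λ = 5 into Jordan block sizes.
Block sizes for λ = 5: [2, 1, 1]

Step 1 — from the characteristic polynomial, algebraic multiplicity of λ = 5 is 4. From dim ker(M − (5)·I) = 3, there are exactly 3 Jordan blocks for λ = 5.
Step 2 — from the minimal polynomial, the factor (x − 5)^2 tells us the largest block for λ = 5 has size 2.
Step 3 — with total size 4, 3 blocks, and largest block 2, the block sizes (in nonincreasing order) are [2, 1, 1].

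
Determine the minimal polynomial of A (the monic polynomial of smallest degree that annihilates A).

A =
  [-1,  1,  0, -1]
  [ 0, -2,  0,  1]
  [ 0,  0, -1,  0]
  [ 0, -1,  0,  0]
x^2 + 2*x + 1

The characteristic polynomial is χ_A(x) = (x + 1)^4, so the eigenvalues are known. The minimal polynomial is
  m_A(x) = Π_λ (x − λ)^{k_λ}
where k_λ is the size of the *largest* Jordan block for λ (equivalently, the smallest k with (A − λI)^k v = 0 for every generalised eigenvector v of λ).

  λ = -1: largest Jordan block has size 2, contributing (x + 1)^2

So m_A(x) = (x + 1)^2 = x^2 + 2*x + 1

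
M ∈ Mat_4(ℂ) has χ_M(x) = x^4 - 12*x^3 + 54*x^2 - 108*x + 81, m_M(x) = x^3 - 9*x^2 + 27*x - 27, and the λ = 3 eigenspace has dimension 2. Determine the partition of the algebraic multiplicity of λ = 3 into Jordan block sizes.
Block sizes for λ = 3: [3, 1]

Step 1 — from the characteristic polynomial, algebraic multiplicity of λ = 3 is 4. From dim ker(M − (3)·I) = 2, there are exactly 2 Jordan blocks for λ = 3.
Step 2 — from the minimal polynomial, the factor (x − 3)^3 tells us the largest block for λ = 3 has size 3.
Step 3 — with total size 4, 2 blocks, and largest block 3, the block sizes (in nonincreasing order) are [3, 1].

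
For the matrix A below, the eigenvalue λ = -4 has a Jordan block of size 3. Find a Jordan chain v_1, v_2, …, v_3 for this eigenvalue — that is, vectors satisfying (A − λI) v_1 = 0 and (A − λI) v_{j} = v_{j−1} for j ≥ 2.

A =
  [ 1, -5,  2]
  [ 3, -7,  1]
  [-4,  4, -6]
A Jordan chain for λ = -4 of length 3:
v_1 = (2, 2, 0)ᵀ
v_2 = (5, 3, -4)ᵀ
v_3 = (1, 0, 0)ᵀ

Let N = A − (-4)·I. We want v_3 with N^3 v_3 = 0 but N^2 v_3 ≠ 0; then v_{j-1} := N · v_j for j = 3, …, 2.

Pick v_3 = (1, 0, 0)ᵀ.
Then v_2 = N · v_3 = (5, 3, -4)ᵀ.
Then v_1 = N · v_2 = (2, 2, 0)ᵀ.

Sanity check: (A − (-4)·I) v_1 = (0, 0, 0)ᵀ = 0. ✓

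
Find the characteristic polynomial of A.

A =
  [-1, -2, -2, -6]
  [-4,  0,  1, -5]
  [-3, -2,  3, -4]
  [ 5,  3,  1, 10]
x^4 - 12*x^3 + 54*x^2 - 108*x + 81

Expanding det(x·I − A) (e.g. by cofactor expansion or by noting that A is similar to its Jordan form J, which has the same characteristic polynomial as A) gives
  χ_A(x) = x^4 - 12*x^3 + 54*x^2 - 108*x + 81
which factors as (x - 3)^4. The eigenvalues (with algebraic multiplicities) are λ = 3 with multiplicity 4.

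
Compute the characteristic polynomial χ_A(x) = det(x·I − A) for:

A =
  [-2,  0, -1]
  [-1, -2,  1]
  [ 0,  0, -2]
x^3 + 6*x^2 + 12*x + 8

Expanding det(x·I − A) (e.g. by cofactor expansion or by noting that A is similar to its Jordan form J, which has the same characteristic polynomial as A) gives
  χ_A(x) = x^3 + 6*x^2 + 12*x + 8
which factors as (x + 2)^3. The eigenvalues (with algebraic multiplicities) are λ = -2 with multiplicity 3.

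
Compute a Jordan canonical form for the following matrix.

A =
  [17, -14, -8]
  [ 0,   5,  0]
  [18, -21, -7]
J_2(5) ⊕ J_1(5)

The characteristic polynomial is
  det(x·I − A) = x^3 - 15*x^2 + 75*x - 125 = (x - 5)^3

Eigenvalues and multiplicities (the geometric multiplicity of λ is n − rank(A − λI), which equals the number of Jordan blocks for λ):
  λ = 5: algebraic multiplicity = 3, geometric multiplicity = 2

Determining the block sizes for each eigenvalue:
  λ = 5: 2 blocks summing to 3 forces exactly one block of size 2 and the rest size 1 → block sizes [2, 1]

Assembling the blocks gives a Jordan form
J =
  [5, 1, 0]
  [0, 5, 0]
  [0, 0, 5]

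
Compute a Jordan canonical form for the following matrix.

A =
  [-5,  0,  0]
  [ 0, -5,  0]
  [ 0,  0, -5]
J_1(-5) ⊕ J_1(-5) ⊕ J_1(-5)

The characteristic polynomial is
  det(x·I − A) = x^3 + 15*x^2 + 75*x + 125 = (x + 5)^3

Eigenvalues and multiplicities (the geometric multiplicity of λ is n − rank(A − λI), which equals the number of Jordan blocks for λ):
  λ = -5: algebraic multiplicity = 3, geometric multiplicity = 3

Determining the block sizes for each eigenvalue:
  λ = -5: gm = am = 3, so every block has size 1 → block sizes [1, 1, 1]

Assembling the blocks gives a Jordan form
J =
  [-5,  0,  0]
  [ 0, -5,  0]
  [ 0,  0, -5]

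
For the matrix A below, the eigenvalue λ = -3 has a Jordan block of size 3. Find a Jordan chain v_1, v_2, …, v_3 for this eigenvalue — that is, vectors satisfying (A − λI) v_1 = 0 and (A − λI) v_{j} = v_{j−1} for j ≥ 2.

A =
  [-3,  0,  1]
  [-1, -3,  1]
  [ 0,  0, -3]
A Jordan chain for λ = -3 of length 3:
v_1 = (0, -1, 0)ᵀ
v_2 = (1, 1, 0)ᵀ
v_3 = (0, 0, 1)ᵀ

Let N = A − (-3)·I. We want v_3 with N^3 v_3 = 0 but N^2 v_3 ≠ 0; then v_{j-1} := N · v_j for j = 3, …, 2.

Pick v_3 = (0, 0, 1)ᵀ.
Then v_2 = N · v_3 = (1, 1, 0)ᵀ.
Then v_1 = N · v_2 = (0, -1, 0)ᵀ.

Sanity check: (A − (-3)·I) v_1 = (0, 0, 0)ᵀ = 0. ✓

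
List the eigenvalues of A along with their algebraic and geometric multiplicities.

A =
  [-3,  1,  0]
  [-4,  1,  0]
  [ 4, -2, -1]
λ = -1: alg = 3, geom = 2

Step 1 — factor the characteristic polynomial to read off the algebraic multiplicities:
  χ_A(x) = (x + 1)^3

Step 2 — compute geometric multiplicities via the rank-nullity identity g(λ) = n − rank(A − λI):
  rank(A − (-1)·I) = 1, so dim ker(A − (-1)·I) = n − 1 = 2

Summary:
  λ = -1: algebraic multiplicity = 3, geometric multiplicity = 2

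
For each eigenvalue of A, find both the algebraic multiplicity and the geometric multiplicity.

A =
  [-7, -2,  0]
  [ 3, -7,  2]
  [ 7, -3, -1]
λ = -5: alg = 3, geom = 1

Step 1 — factor the characteristic polynomial to read off the algebraic multiplicities:
  χ_A(x) = (x + 5)^3

Step 2 — compute geometric multiplicities via the rank-nullity identity g(λ) = n − rank(A − λI):
  rank(A − (-5)·I) = 2, so dim ker(A − (-5)·I) = n − 2 = 1

Summary:
  λ = -5: algebraic multiplicity = 3, geometric multiplicity = 1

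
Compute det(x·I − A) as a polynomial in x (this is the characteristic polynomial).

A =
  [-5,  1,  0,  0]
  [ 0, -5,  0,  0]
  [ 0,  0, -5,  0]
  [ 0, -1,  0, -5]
x^4 + 20*x^3 + 150*x^2 + 500*x + 625

Expanding det(x·I − A) (e.g. by cofactor expansion or by noting that A is similar to its Jordan form J, which has the same characteristic polynomial as A) gives
  χ_A(x) = x^4 + 20*x^3 + 150*x^2 + 500*x + 625
which factors as (x + 5)^4. The eigenvalues (with algebraic multiplicities) are λ = -5 with multiplicity 4.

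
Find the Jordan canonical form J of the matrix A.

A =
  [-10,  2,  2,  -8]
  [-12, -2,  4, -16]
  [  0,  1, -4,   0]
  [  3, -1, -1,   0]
J_3(-4) ⊕ J_1(-4)

The characteristic polynomial is
  det(x·I − A) = x^4 + 16*x^3 + 96*x^2 + 256*x + 256 = (x + 4)^4

Eigenvalues and multiplicities (the geometric multiplicity of λ is n − rank(A − λI), which equals the number of Jordan blocks for λ):
  λ = -4: algebraic multiplicity = 4, geometric multiplicity = 2

Determining the block sizes for each eigenvalue:
  λ = -4: with am = 4 and gm = 2, the partition is not yet determined (e.g. several partitions of 4 into 2 parts exist). Let N = A − (-4)·I. Computing rank(N^1) = 2, rank(N^2) = 1, rank(N^3) = 0; the number of blocks of size ≥ j is rank(N^{j−1}) − rank(N^j), giving [2, 1, 1]. So we have 1 block(s) of size 3, 1 block(s) of size 1 → block sizes [3, 1]

Assembling the blocks gives a Jordan form
J =
  [-4,  1,  0,  0]
  [ 0, -4,  1,  0]
  [ 0,  0, -4,  0]
  [ 0,  0,  0, -4]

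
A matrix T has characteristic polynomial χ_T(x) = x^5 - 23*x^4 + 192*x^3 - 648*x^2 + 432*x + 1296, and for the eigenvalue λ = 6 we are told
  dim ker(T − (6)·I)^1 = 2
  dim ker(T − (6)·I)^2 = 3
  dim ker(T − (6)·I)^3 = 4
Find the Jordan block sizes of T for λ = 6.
Block sizes for λ = 6: [3, 1]

From the dimensions of kernels of powers, the number of Jordan blocks of size at least j is d_j − d_{j−1} where d_j = dim ker(N^j) (with d_0 = 0). Computing the differences gives [2, 1, 1].
The number of blocks of size exactly k is (#blocks of size ≥ k) − (#blocks of size ≥ k + 1), so the partition is: 1 block(s) of size 1, 1 block(s) of size 3.
In nonincreasing order the block sizes are [3, 1].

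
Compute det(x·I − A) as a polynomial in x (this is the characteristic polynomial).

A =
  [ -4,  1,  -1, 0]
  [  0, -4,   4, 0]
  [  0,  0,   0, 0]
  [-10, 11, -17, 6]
x^4 + 2*x^3 - 32*x^2 - 96*x

Expanding det(x·I − A) (e.g. by cofactor expansion or by noting that A is similar to its Jordan form J, which has the same characteristic polynomial as A) gives
  χ_A(x) = x^4 + 2*x^3 - 32*x^2 - 96*x
which factors as x*(x - 6)*(x + 4)^2. The eigenvalues (with algebraic multiplicities) are λ = -4 with multiplicity 2, λ = 0 with multiplicity 1, λ = 6 with multiplicity 1.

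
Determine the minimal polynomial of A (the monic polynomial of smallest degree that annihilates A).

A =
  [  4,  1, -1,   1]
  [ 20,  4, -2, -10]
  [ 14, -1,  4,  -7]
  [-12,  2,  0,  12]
x^3 - 18*x^2 + 108*x - 216

The characteristic polynomial is χ_A(x) = (x - 6)^4, so the eigenvalues are known. The minimal polynomial is
  m_A(x) = Π_λ (x − λ)^{k_λ}
where k_λ is the size of the *largest* Jordan block for λ (equivalently, the smallest k with (A − λI)^k v = 0 for every generalised eigenvector v of λ).

  λ = 6: largest Jordan block has size 3, contributing (x − 6)^3

So m_A(x) = (x - 6)^3 = x^3 - 18*x^2 + 108*x - 216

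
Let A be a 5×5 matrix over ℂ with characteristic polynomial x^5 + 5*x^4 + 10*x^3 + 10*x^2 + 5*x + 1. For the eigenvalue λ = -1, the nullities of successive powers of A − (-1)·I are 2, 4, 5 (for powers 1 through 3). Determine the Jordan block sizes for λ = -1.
Block sizes for λ = -1: [3, 2]

From the dimensions of kernels of powers, the number of Jordan blocks of size at least j is d_j − d_{j−1} where d_j = dim ker(N^j) (with d_0 = 0). Computing the differences gives [2, 2, 1].
The number of blocks of size exactly k is (#blocks of size ≥ k) − (#blocks of size ≥ k + 1), so the partition is: 1 block(s) of size 2, 1 block(s) of size 3.
In nonincreasing order the block sizes are [3, 2].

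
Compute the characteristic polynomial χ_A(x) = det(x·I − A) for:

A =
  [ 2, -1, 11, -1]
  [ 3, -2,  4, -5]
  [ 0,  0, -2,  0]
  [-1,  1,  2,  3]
x^4 - x^3 - 3*x^2 + 5*x - 2

Expanding det(x·I − A) (e.g. by cofactor expansion or by noting that A is similar to its Jordan form J, which has the same characteristic polynomial as A) gives
  χ_A(x) = x^4 - x^3 - 3*x^2 + 5*x - 2
which factors as (x - 1)^3*(x + 2). The eigenvalues (with algebraic multiplicities) are λ = -2 with multiplicity 1, λ = 1 with multiplicity 3.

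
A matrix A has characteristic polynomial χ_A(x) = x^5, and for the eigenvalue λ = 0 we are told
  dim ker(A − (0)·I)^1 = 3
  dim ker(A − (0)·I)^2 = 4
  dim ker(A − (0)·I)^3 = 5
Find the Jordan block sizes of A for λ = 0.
Block sizes for λ = 0: [3, 1, 1]

From the dimensions of kernels of powers, the number of Jordan blocks of size at least j is d_j − d_{j−1} where d_j = dim ker(N^j) (with d_0 = 0). Computing the differences gives [3, 1, 1].
The number of blocks of size exactly k is (#blocks of size ≥ k) − (#blocks of size ≥ k + 1), so the partition is: 2 block(s) of size 1, 1 block(s) of size 3.
In nonincreasing order the block sizes are [3, 1, 1].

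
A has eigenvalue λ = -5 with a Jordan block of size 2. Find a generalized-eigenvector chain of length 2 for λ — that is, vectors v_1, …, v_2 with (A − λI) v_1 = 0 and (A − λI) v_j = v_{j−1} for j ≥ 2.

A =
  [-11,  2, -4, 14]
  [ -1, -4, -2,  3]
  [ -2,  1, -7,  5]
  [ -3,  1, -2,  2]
A Jordan chain for λ = -5 of length 2:
v_1 = (-6, -1, -2, -3)ᵀ
v_2 = (1, 0, 0, 0)ᵀ

Let N = A − (-5)·I. We want v_2 with N^2 v_2 = 0 but N^1 v_2 ≠ 0; then v_{j-1} := N · v_j for j = 2, …, 2.

Pick v_2 = (1, 0, 0, 0)ᵀ.
Then v_1 = N · v_2 = (-6, -1, -2, -3)ᵀ.

Sanity check: (A − (-5)·I) v_1 = (0, 0, 0, 0)ᵀ = 0. ✓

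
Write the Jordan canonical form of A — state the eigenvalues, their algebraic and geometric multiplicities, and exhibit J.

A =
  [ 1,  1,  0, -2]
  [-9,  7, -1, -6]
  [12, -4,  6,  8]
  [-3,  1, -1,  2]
J_3(4) ⊕ J_1(4)

The characteristic polynomial is
  det(x·I − A) = x^4 - 16*x^3 + 96*x^2 - 256*x + 256 = (x - 4)^4

Eigenvalues and multiplicities (the geometric multiplicity of λ is n − rank(A − λI), which equals the number of Jordan blocks for λ):
  λ = 4: algebraic multiplicity = 4, geometric multiplicity = 2

Determining the block sizes for each eigenvalue:
  λ = 4: with am = 4 and gm = 2, the partition is not yet determined (e.g. several partitions of 4 into 2 parts exist). Let N = A − (4)·I. Computing rank(N^1) = 2, rank(N^2) = 1, rank(N^3) = 0; the number of blocks of size ≥ j is rank(N^{j−1}) − rank(N^j), giving [2, 1, 1]. So we have 1 block(s) of size 3, 1 block(s) of size 1 → block sizes [3, 1]

Assembling the blocks gives a Jordan form
J =
  [4, 1, 0, 0]
  [0, 4, 1, 0]
  [0, 0, 4, 0]
  [0, 0, 0, 4]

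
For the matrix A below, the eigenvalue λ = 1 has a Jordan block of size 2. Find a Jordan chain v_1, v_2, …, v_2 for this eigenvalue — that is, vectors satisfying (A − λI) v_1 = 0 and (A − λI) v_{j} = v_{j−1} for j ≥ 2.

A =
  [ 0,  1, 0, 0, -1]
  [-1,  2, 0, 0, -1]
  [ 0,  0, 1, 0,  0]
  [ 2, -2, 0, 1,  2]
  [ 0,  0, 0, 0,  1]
A Jordan chain for λ = 1 of length 2:
v_1 = (-1, -1, 0, 2, 0)ᵀ
v_2 = (1, 0, 0, 0, 0)ᵀ

Let N = A − (1)·I. We want v_2 with N^2 v_2 = 0 but N^1 v_2 ≠ 0; then v_{j-1} := N · v_j for j = 2, …, 2.

Pick v_2 = (1, 0, 0, 0, 0)ᵀ.
Then v_1 = N · v_2 = (-1, -1, 0, 2, 0)ᵀ.

Sanity check: (A − (1)·I) v_1 = (0, 0, 0, 0, 0)ᵀ = 0. ✓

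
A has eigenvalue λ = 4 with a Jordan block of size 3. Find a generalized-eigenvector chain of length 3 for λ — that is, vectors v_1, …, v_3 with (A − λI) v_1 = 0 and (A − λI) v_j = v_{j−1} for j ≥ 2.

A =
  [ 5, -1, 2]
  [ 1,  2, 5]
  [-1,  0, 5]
A Jordan chain for λ = 4 of length 3:
v_1 = (-2, -6, -2)ᵀ
v_2 = (1, 1, -1)ᵀ
v_3 = (1, 0, 0)ᵀ

Let N = A − (4)·I. We want v_3 with N^3 v_3 = 0 but N^2 v_3 ≠ 0; then v_{j-1} := N · v_j for j = 3, …, 2.

Pick v_3 = (1, 0, 0)ᵀ.
Then v_2 = N · v_3 = (1, 1, -1)ᵀ.
Then v_1 = N · v_2 = (-2, -6, -2)ᵀ.

Sanity check: (A − (4)·I) v_1 = (0, 0, 0)ᵀ = 0. ✓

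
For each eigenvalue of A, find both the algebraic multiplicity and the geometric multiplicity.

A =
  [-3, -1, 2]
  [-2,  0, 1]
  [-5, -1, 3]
λ = 0: alg = 3, geom = 1

Step 1 — factor the characteristic polynomial to read off the algebraic multiplicities:
  χ_A(x) = x^3

Step 2 — compute geometric multiplicities via the rank-nullity identity g(λ) = n − rank(A − λI):
  rank(A − (0)·I) = 2, so dim ker(A − (0)·I) = n − 2 = 1

Summary:
  λ = 0: algebraic multiplicity = 3, geometric multiplicity = 1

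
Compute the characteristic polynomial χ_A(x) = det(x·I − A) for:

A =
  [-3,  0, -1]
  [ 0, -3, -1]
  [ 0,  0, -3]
x^3 + 9*x^2 + 27*x + 27

Expanding det(x·I − A) (e.g. by cofactor expansion or by noting that A is similar to its Jordan form J, which has the same characteristic polynomial as A) gives
  χ_A(x) = x^3 + 9*x^2 + 27*x + 27
which factors as (x + 3)^3. The eigenvalues (with algebraic multiplicities) are λ = -3 with multiplicity 3.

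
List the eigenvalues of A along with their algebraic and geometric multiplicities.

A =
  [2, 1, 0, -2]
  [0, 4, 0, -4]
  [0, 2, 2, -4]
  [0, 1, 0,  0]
λ = 2: alg = 4, geom = 3

Step 1 — factor the characteristic polynomial to read off the algebraic multiplicities:
  χ_A(x) = (x - 2)^4

Step 2 — compute geometric multiplicities via the rank-nullity identity g(λ) = n − rank(A − λI):
  rank(A − (2)·I) = 1, so dim ker(A − (2)·I) = n − 1 = 3

Summary:
  λ = 2: algebraic multiplicity = 4, geometric multiplicity = 3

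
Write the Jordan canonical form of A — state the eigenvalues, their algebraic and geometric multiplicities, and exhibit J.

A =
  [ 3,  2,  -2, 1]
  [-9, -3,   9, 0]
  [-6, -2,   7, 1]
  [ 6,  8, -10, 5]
J_2(3) ⊕ J_2(3)

The characteristic polynomial is
  det(x·I − A) = x^4 - 12*x^3 + 54*x^2 - 108*x + 81 = (x - 3)^4

Eigenvalues and multiplicities (the geometric multiplicity of λ is n − rank(A − λI), which equals the number of Jordan blocks for λ):
  λ = 3: algebraic multiplicity = 4, geometric multiplicity = 2

Determining the block sizes for each eigenvalue:
  λ = 3: with am = 4 and gm = 2, the partition is not yet determined (e.g. several partitions of 4 into 2 parts exist). Let N = A − (3)·I. Computing rank(N^1) = 2, rank(N^2) = 0; the number of blocks of size ≥ j is rank(N^{j−1}) − rank(N^j), giving [2, 2]. So we have 2 block(s) of size 2 → block sizes [2, 2]

Assembling the blocks gives a Jordan form
J =
  [3, 1, 0, 0]
  [0, 3, 0, 0]
  [0, 0, 3, 1]
  [0, 0, 0, 3]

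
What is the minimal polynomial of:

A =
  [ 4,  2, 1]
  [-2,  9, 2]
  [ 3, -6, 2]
x^2 - 10*x + 25

The characteristic polynomial is χ_A(x) = (x - 5)^3, so the eigenvalues are known. The minimal polynomial is
  m_A(x) = Π_λ (x − λ)^{k_λ}
where k_λ is the size of the *largest* Jordan block for λ (equivalently, the smallest k with (A − λI)^k v = 0 for every generalised eigenvector v of λ).

  λ = 5: largest Jordan block has size 2, contributing (x − 5)^2

So m_A(x) = (x - 5)^2 = x^2 - 10*x + 25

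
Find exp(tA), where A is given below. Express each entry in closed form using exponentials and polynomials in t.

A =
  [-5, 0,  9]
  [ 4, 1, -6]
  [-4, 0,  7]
e^{tA} =
  [-6*t*exp(t) + exp(t), 0, 9*t*exp(t)]
  [4*t*exp(t), exp(t), -6*t*exp(t)]
  [-4*t*exp(t), 0, 6*t*exp(t) + exp(t)]

Strategy: write A = P · J · P⁻¹ where J is a Jordan canonical form, so e^{tA} = P · e^{tJ} · P⁻¹, and e^{tJ} can be computed block-by-block.

A has Jordan form
J =
  [1, 1, 0]
  [0, 1, 0]
  [0, 0, 1]
(up to reordering of blocks).

Per-block formulas:
  For a 2×2 Jordan block J_2(1): exp(t · J_2(1)) = e^(1t)·(I + t·N), where N is the 2×2 nilpotent shift.
  For a 1×1 block at λ = 1: exp(t · [1]) = [e^(1t)].

After assembling e^{tJ} and conjugating by P, we get:

e^{tA} =
  [-6*t*exp(t) + exp(t), 0, 9*t*exp(t)]
  [4*t*exp(t), exp(t), -6*t*exp(t)]
  [-4*t*exp(t), 0, 6*t*exp(t) + exp(t)]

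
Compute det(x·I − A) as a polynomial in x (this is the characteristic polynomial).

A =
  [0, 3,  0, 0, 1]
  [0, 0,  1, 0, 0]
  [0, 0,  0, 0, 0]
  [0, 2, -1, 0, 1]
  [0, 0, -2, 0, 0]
x^5

Expanding det(x·I − A) (e.g. by cofactor expansion or by noting that A is similar to its Jordan form J, which has the same characteristic polynomial as A) gives
  χ_A(x) = x^5
which factors as x^5. The eigenvalues (with algebraic multiplicities) are λ = 0 with multiplicity 5.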